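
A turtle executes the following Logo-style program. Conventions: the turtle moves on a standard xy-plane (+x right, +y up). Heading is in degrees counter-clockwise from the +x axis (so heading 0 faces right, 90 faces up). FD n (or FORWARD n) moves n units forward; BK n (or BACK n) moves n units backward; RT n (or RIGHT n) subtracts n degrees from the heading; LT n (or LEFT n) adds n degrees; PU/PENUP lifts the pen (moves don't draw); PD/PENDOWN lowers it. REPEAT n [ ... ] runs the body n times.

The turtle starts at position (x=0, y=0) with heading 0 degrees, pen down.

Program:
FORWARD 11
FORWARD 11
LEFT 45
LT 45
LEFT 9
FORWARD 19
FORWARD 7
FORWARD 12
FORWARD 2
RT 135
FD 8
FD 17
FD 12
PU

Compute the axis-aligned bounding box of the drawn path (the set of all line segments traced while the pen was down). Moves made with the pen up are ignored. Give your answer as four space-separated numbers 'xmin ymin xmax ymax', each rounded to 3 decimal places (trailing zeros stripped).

Executing turtle program step by step:
Start: pos=(0,0), heading=0, pen down
FD 11: (0,0) -> (11,0) [heading=0, draw]
FD 11: (11,0) -> (22,0) [heading=0, draw]
LT 45: heading 0 -> 45
LT 45: heading 45 -> 90
LT 9: heading 90 -> 99
FD 19: (22,0) -> (19.028,18.766) [heading=99, draw]
FD 7: (19.028,18.766) -> (17.933,25.68) [heading=99, draw]
FD 12: (17.933,25.68) -> (16.055,37.532) [heading=99, draw]
FD 2: (16.055,37.532) -> (15.743,39.508) [heading=99, draw]
RT 135: heading 99 -> 324
FD 8: (15.743,39.508) -> (22.215,34.805) [heading=324, draw]
FD 17: (22.215,34.805) -> (35.968,24.813) [heading=324, draw]
FD 12: (35.968,24.813) -> (45.676,17.759) [heading=324, draw]
PU: pen up
Final: pos=(45.676,17.759), heading=324, 9 segment(s) drawn

Segment endpoints: x in {0, 11, 15.743, 16.055, 17.933, 19.028, 22, 22.215, 35.968, 45.676}, y in {0, 17.759, 18.766, 24.813, 25.68, 34.805, 37.532, 39.508}
xmin=0, ymin=0, xmax=45.676, ymax=39.508

Answer: 0 0 45.676 39.508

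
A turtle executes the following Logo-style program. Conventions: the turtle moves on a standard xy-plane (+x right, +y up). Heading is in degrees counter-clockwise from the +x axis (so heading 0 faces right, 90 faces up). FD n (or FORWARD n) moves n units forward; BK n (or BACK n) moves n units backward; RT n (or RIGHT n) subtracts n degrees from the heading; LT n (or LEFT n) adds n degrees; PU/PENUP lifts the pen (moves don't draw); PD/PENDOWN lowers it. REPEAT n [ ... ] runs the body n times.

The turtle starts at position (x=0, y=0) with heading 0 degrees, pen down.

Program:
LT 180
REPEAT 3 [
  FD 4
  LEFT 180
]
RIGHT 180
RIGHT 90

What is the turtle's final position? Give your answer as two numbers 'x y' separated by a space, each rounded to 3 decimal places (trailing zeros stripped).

Answer: -4 0

Derivation:
Executing turtle program step by step:
Start: pos=(0,0), heading=0, pen down
LT 180: heading 0 -> 180
REPEAT 3 [
  -- iteration 1/3 --
  FD 4: (0,0) -> (-4,0) [heading=180, draw]
  LT 180: heading 180 -> 0
  -- iteration 2/3 --
  FD 4: (-4,0) -> (0,0) [heading=0, draw]
  LT 180: heading 0 -> 180
  -- iteration 3/3 --
  FD 4: (0,0) -> (-4,0) [heading=180, draw]
  LT 180: heading 180 -> 0
]
RT 180: heading 0 -> 180
RT 90: heading 180 -> 90
Final: pos=(-4,0), heading=90, 3 segment(s) drawn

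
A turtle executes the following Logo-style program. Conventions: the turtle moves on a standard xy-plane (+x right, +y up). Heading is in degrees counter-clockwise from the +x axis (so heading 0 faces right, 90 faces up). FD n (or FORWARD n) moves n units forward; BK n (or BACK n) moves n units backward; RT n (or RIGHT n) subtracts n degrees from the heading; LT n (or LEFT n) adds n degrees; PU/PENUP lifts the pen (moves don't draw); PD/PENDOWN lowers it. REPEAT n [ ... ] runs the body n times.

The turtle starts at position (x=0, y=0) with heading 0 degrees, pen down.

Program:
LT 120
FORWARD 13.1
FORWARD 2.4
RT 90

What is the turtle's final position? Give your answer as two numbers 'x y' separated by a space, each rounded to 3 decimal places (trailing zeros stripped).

Answer: -7.75 13.423

Derivation:
Executing turtle program step by step:
Start: pos=(0,0), heading=0, pen down
LT 120: heading 0 -> 120
FD 13.1: (0,0) -> (-6.55,11.345) [heading=120, draw]
FD 2.4: (-6.55,11.345) -> (-7.75,13.423) [heading=120, draw]
RT 90: heading 120 -> 30
Final: pos=(-7.75,13.423), heading=30, 2 segment(s) drawn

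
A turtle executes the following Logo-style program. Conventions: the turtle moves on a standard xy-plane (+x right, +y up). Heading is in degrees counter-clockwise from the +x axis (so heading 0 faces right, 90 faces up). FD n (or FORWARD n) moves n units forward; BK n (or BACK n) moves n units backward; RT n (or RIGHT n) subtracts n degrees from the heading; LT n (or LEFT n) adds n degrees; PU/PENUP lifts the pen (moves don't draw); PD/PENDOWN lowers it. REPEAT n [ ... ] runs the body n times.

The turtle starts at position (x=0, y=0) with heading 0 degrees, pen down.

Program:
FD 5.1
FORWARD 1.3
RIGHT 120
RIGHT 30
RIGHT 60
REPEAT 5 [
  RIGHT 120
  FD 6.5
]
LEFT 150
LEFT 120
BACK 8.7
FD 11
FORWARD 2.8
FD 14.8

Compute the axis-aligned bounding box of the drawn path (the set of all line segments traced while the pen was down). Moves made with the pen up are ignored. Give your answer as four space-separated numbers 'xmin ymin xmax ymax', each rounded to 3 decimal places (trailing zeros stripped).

Answer: -7.871 -3.25 20.729 3.25

Derivation:
Executing turtle program step by step:
Start: pos=(0,0), heading=0, pen down
FD 5.1: (0,0) -> (5.1,0) [heading=0, draw]
FD 1.3: (5.1,0) -> (6.4,0) [heading=0, draw]
RT 120: heading 0 -> 240
RT 30: heading 240 -> 210
RT 60: heading 210 -> 150
REPEAT 5 [
  -- iteration 1/5 --
  RT 120: heading 150 -> 30
  FD 6.5: (6.4,0) -> (12.029,3.25) [heading=30, draw]
  -- iteration 2/5 --
  RT 120: heading 30 -> 270
  FD 6.5: (12.029,3.25) -> (12.029,-3.25) [heading=270, draw]
  -- iteration 3/5 --
  RT 120: heading 270 -> 150
  FD 6.5: (12.029,-3.25) -> (6.4,0) [heading=150, draw]
  -- iteration 4/5 --
  RT 120: heading 150 -> 30
  FD 6.5: (6.4,0) -> (12.029,3.25) [heading=30, draw]
  -- iteration 5/5 --
  RT 120: heading 30 -> 270
  FD 6.5: (12.029,3.25) -> (12.029,-3.25) [heading=270, draw]
]
LT 150: heading 270 -> 60
LT 120: heading 60 -> 180
BK 8.7: (12.029,-3.25) -> (20.729,-3.25) [heading=180, draw]
FD 11: (20.729,-3.25) -> (9.729,-3.25) [heading=180, draw]
FD 2.8: (9.729,-3.25) -> (6.929,-3.25) [heading=180, draw]
FD 14.8: (6.929,-3.25) -> (-7.871,-3.25) [heading=180, draw]
Final: pos=(-7.871,-3.25), heading=180, 11 segment(s) drawn

Segment endpoints: x in {-7.871, 0, 5.1, 6.4, 6.4, 6.929, 9.729, 12.029, 12.029, 12.029, 20.729}, y in {-3.25, -3.25, -3.25, -3.25, -3.25, -3.25, 0, 0, 3.25, 3.25}
xmin=-7.871, ymin=-3.25, xmax=20.729, ymax=3.25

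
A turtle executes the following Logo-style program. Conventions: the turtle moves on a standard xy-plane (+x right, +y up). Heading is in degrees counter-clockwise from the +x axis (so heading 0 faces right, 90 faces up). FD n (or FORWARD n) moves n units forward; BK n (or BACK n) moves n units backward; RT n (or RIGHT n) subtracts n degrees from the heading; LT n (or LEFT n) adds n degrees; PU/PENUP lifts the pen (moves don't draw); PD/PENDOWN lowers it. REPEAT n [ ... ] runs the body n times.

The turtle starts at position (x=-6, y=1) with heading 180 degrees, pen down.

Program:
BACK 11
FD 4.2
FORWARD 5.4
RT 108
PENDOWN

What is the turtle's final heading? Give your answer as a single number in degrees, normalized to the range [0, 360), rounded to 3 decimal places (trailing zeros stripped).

Executing turtle program step by step:
Start: pos=(-6,1), heading=180, pen down
BK 11: (-6,1) -> (5,1) [heading=180, draw]
FD 4.2: (5,1) -> (0.8,1) [heading=180, draw]
FD 5.4: (0.8,1) -> (-4.6,1) [heading=180, draw]
RT 108: heading 180 -> 72
PD: pen down
Final: pos=(-4.6,1), heading=72, 3 segment(s) drawn

Answer: 72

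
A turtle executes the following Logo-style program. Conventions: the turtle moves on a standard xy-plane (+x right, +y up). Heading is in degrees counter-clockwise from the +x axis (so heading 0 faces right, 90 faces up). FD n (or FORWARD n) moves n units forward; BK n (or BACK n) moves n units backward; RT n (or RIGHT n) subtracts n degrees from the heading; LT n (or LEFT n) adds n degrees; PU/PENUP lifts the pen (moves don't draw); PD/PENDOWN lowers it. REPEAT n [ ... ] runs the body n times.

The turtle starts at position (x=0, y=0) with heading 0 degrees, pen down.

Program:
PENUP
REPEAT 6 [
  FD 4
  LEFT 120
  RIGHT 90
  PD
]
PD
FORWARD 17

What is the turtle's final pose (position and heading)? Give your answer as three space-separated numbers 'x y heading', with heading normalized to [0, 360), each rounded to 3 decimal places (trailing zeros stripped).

Answer: -13 14.928 180

Derivation:
Executing turtle program step by step:
Start: pos=(0,0), heading=0, pen down
PU: pen up
REPEAT 6 [
  -- iteration 1/6 --
  FD 4: (0,0) -> (4,0) [heading=0, move]
  LT 120: heading 0 -> 120
  RT 90: heading 120 -> 30
  PD: pen down
  -- iteration 2/6 --
  FD 4: (4,0) -> (7.464,2) [heading=30, draw]
  LT 120: heading 30 -> 150
  RT 90: heading 150 -> 60
  PD: pen down
  -- iteration 3/6 --
  FD 4: (7.464,2) -> (9.464,5.464) [heading=60, draw]
  LT 120: heading 60 -> 180
  RT 90: heading 180 -> 90
  PD: pen down
  -- iteration 4/6 --
  FD 4: (9.464,5.464) -> (9.464,9.464) [heading=90, draw]
  LT 120: heading 90 -> 210
  RT 90: heading 210 -> 120
  PD: pen down
  -- iteration 5/6 --
  FD 4: (9.464,9.464) -> (7.464,12.928) [heading=120, draw]
  LT 120: heading 120 -> 240
  RT 90: heading 240 -> 150
  PD: pen down
  -- iteration 6/6 --
  FD 4: (7.464,12.928) -> (4,14.928) [heading=150, draw]
  LT 120: heading 150 -> 270
  RT 90: heading 270 -> 180
  PD: pen down
]
PD: pen down
FD 17: (4,14.928) -> (-13,14.928) [heading=180, draw]
Final: pos=(-13,14.928), heading=180, 6 segment(s) drawn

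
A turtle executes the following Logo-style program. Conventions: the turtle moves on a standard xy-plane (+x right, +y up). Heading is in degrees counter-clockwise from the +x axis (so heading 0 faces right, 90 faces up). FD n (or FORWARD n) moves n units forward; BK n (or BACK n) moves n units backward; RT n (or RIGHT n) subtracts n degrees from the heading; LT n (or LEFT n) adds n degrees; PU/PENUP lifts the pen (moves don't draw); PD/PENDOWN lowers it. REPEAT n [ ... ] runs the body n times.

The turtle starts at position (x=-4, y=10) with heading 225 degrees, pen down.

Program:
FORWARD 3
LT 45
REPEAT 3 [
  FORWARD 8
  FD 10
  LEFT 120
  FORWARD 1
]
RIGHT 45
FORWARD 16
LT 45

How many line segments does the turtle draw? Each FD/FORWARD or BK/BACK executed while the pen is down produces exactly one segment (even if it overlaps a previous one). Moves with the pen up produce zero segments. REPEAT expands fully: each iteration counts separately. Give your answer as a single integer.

Answer: 11

Derivation:
Executing turtle program step by step:
Start: pos=(-4,10), heading=225, pen down
FD 3: (-4,10) -> (-6.121,7.879) [heading=225, draw]
LT 45: heading 225 -> 270
REPEAT 3 [
  -- iteration 1/3 --
  FD 8: (-6.121,7.879) -> (-6.121,-0.121) [heading=270, draw]
  FD 10: (-6.121,-0.121) -> (-6.121,-10.121) [heading=270, draw]
  LT 120: heading 270 -> 30
  FD 1: (-6.121,-10.121) -> (-5.255,-9.621) [heading=30, draw]
  -- iteration 2/3 --
  FD 8: (-5.255,-9.621) -> (1.673,-5.621) [heading=30, draw]
  FD 10: (1.673,-5.621) -> (10.333,-0.621) [heading=30, draw]
  LT 120: heading 30 -> 150
  FD 1: (10.333,-0.621) -> (9.467,-0.121) [heading=150, draw]
  -- iteration 3/3 --
  FD 8: (9.467,-0.121) -> (2.539,3.879) [heading=150, draw]
  FD 10: (2.539,3.879) -> (-6.121,8.879) [heading=150, draw]
  LT 120: heading 150 -> 270
  FD 1: (-6.121,8.879) -> (-6.121,7.879) [heading=270, draw]
]
RT 45: heading 270 -> 225
FD 16: (-6.121,7.879) -> (-17.435,-3.435) [heading=225, draw]
LT 45: heading 225 -> 270
Final: pos=(-17.435,-3.435), heading=270, 11 segment(s) drawn
Segments drawn: 11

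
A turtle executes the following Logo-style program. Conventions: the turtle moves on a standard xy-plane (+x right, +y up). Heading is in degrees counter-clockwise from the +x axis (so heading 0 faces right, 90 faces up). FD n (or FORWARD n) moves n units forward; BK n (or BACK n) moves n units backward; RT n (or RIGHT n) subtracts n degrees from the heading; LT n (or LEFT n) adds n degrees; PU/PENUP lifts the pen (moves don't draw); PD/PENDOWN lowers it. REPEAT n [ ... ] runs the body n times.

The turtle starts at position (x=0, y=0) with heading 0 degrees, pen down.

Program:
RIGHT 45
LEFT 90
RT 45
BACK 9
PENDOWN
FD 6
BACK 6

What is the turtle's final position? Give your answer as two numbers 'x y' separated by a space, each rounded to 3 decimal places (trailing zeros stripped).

Executing turtle program step by step:
Start: pos=(0,0), heading=0, pen down
RT 45: heading 0 -> 315
LT 90: heading 315 -> 45
RT 45: heading 45 -> 0
BK 9: (0,0) -> (-9,0) [heading=0, draw]
PD: pen down
FD 6: (-9,0) -> (-3,0) [heading=0, draw]
BK 6: (-3,0) -> (-9,0) [heading=0, draw]
Final: pos=(-9,0), heading=0, 3 segment(s) drawn

Answer: -9 0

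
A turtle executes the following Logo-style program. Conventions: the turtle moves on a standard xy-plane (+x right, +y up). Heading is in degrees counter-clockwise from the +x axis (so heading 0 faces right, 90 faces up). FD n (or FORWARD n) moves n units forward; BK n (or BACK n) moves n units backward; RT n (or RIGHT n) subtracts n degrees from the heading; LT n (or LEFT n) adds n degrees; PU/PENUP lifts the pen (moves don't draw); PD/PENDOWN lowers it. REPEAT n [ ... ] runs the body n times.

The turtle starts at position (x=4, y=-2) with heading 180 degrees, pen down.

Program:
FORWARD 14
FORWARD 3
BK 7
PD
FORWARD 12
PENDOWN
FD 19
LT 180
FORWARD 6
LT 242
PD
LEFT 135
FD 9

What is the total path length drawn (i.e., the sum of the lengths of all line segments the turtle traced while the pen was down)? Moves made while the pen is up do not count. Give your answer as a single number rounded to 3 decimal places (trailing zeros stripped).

Executing turtle program step by step:
Start: pos=(4,-2), heading=180, pen down
FD 14: (4,-2) -> (-10,-2) [heading=180, draw]
FD 3: (-10,-2) -> (-13,-2) [heading=180, draw]
BK 7: (-13,-2) -> (-6,-2) [heading=180, draw]
PD: pen down
FD 12: (-6,-2) -> (-18,-2) [heading=180, draw]
PD: pen down
FD 19: (-18,-2) -> (-37,-2) [heading=180, draw]
LT 180: heading 180 -> 0
FD 6: (-37,-2) -> (-31,-2) [heading=0, draw]
LT 242: heading 0 -> 242
PD: pen down
LT 135: heading 242 -> 17
FD 9: (-31,-2) -> (-22.393,0.631) [heading=17, draw]
Final: pos=(-22.393,0.631), heading=17, 7 segment(s) drawn

Segment lengths:
  seg 1: (4,-2) -> (-10,-2), length = 14
  seg 2: (-10,-2) -> (-13,-2), length = 3
  seg 3: (-13,-2) -> (-6,-2), length = 7
  seg 4: (-6,-2) -> (-18,-2), length = 12
  seg 5: (-18,-2) -> (-37,-2), length = 19
  seg 6: (-37,-2) -> (-31,-2), length = 6
  seg 7: (-31,-2) -> (-22.393,0.631), length = 9
Total = 70

Answer: 70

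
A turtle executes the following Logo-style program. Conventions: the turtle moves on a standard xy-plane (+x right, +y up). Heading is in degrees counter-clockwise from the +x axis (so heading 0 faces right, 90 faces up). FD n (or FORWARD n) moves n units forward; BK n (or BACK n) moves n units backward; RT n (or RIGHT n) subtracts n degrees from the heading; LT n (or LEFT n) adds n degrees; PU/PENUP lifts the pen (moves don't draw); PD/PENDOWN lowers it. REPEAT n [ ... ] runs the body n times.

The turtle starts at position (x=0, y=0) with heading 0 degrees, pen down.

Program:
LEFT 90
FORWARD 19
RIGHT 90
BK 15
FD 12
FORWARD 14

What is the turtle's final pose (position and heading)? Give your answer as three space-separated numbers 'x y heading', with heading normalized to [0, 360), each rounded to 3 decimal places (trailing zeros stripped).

Answer: 11 19 0

Derivation:
Executing turtle program step by step:
Start: pos=(0,0), heading=0, pen down
LT 90: heading 0 -> 90
FD 19: (0,0) -> (0,19) [heading=90, draw]
RT 90: heading 90 -> 0
BK 15: (0,19) -> (-15,19) [heading=0, draw]
FD 12: (-15,19) -> (-3,19) [heading=0, draw]
FD 14: (-3,19) -> (11,19) [heading=0, draw]
Final: pos=(11,19), heading=0, 4 segment(s) drawn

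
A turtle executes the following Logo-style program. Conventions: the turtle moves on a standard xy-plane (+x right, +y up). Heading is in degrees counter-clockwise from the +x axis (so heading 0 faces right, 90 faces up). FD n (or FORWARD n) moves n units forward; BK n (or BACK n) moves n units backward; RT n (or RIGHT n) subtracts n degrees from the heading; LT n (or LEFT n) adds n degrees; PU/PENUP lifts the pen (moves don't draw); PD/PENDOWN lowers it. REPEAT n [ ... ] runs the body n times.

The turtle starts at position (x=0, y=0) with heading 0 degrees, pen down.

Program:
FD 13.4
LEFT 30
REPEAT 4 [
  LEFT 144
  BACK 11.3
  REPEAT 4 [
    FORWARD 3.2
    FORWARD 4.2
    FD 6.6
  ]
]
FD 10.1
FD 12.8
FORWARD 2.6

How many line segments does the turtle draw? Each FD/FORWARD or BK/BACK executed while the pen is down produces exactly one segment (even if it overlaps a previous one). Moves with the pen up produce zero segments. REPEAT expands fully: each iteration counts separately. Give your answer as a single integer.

Answer: 56

Derivation:
Executing turtle program step by step:
Start: pos=(0,0), heading=0, pen down
FD 13.4: (0,0) -> (13.4,0) [heading=0, draw]
LT 30: heading 0 -> 30
REPEAT 4 [
  -- iteration 1/4 --
  LT 144: heading 30 -> 174
  BK 11.3: (13.4,0) -> (24.638,-1.181) [heading=174, draw]
  REPEAT 4 [
    -- iteration 1/4 --
    FD 3.2: (24.638,-1.181) -> (21.456,-0.847) [heading=174, draw]
    FD 4.2: (21.456,-0.847) -> (17.279,-0.408) [heading=174, draw]
    FD 6.6: (17.279,-0.408) -> (10.715,0.282) [heading=174, draw]
    -- iteration 2/4 --
    FD 3.2: (10.715,0.282) -> (7.532,0.617) [heading=174, draw]
    FD 4.2: (7.532,0.617) -> (3.355,1.056) [heading=174, draw]
    FD 6.6: (3.355,1.056) -> (-3.209,1.746) [heading=174, draw]
    -- iteration 3/4 --
    FD 3.2: (-3.209,1.746) -> (-6.391,2.08) [heading=174, draw]
    FD 4.2: (-6.391,2.08) -> (-10.568,2.519) [heading=174, draw]
    FD 6.6: (-10.568,2.519) -> (-17.132,3.209) [heading=174, draw]
    -- iteration 4/4 --
    FD 3.2: (-17.132,3.209) -> (-20.314,3.544) [heading=174, draw]
    FD 4.2: (-20.314,3.544) -> (-24.491,3.983) [heading=174, draw]
    FD 6.6: (-24.491,3.983) -> (-31.055,4.672) [heading=174, draw]
  ]
  -- iteration 2/4 --
  LT 144: heading 174 -> 318
  BK 11.3: (-31.055,4.672) -> (-39.453,12.234) [heading=318, draw]
  REPEAT 4 [
    -- iteration 1/4 --
    FD 3.2: (-39.453,12.234) -> (-37.075,10.092) [heading=318, draw]
    FD 4.2: (-37.075,10.092) -> (-33.953,7.282) [heading=318, draw]
    FD 6.6: (-33.953,7.282) -> (-29.049,2.866) [heading=318, draw]
    -- iteration 2/4 --
    FD 3.2: (-29.049,2.866) -> (-26.671,0.725) [heading=318, draw]
    FD 4.2: (-26.671,0.725) -> (-23.549,-2.086) [heading=318, draw]
    FD 6.6: (-23.549,-2.086) -> (-18.645,-6.502) [heading=318, draw]
    -- iteration 3/4 --
    FD 3.2: (-18.645,-6.502) -> (-16.267,-8.643) [heading=318, draw]
    FD 4.2: (-16.267,-8.643) -> (-13.145,-11.454) [heading=318, draw]
    FD 6.6: (-13.145,-11.454) -> (-8.241,-15.87) [heading=318, draw]
    -- iteration 4/4 --
    FD 3.2: (-8.241,-15.87) -> (-5.863,-18.011) [heading=318, draw]
    FD 4.2: (-5.863,-18.011) -> (-2.741,-20.821) [heading=318, draw]
    FD 6.6: (-2.741,-20.821) -> (2.163,-25.238) [heading=318, draw]
  ]
  -- iteration 3/4 --
  LT 144: heading 318 -> 102
  BK 11.3: (2.163,-25.238) -> (4.513,-36.291) [heading=102, draw]
  REPEAT 4 [
    -- iteration 1/4 --
    FD 3.2: (4.513,-36.291) -> (3.848,-33.161) [heading=102, draw]
    FD 4.2: (3.848,-33.161) -> (2.974,-29.052) [heading=102, draw]
    FD 6.6: (2.974,-29.052) -> (1.602,-22.597) [heading=102, draw]
    -- iteration 2/4 --
    FD 3.2: (1.602,-22.597) -> (0.937,-19.467) [heading=102, draw]
    FD 4.2: (0.937,-19.467) -> (0.064,-15.358) [heading=102, draw]
    FD 6.6: (0.064,-15.358) -> (-1.309,-8.903) [heading=102, draw]
    -- iteration 3/4 --
    FD 3.2: (-1.309,-8.903) -> (-1.974,-5.773) [heading=102, draw]
    FD 4.2: (-1.974,-5.773) -> (-2.847,-1.664) [heading=102, draw]
    FD 6.6: (-2.847,-1.664) -> (-4.219,4.791) [heading=102, draw]
    -- iteration 4/4 --
    FD 3.2: (-4.219,4.791) -> (-4.885,7.921) [heading=102, draw]
    FD 4.2: (-4.885,7.921) -> (-5.758,12.03) [heading=102, draw]
    FD 6.6: (-5.758,12.03) -> (-7.13,18.485) [heading=102, draw]
  ]
  -- iteration 4/4 --
  LT 144: heading 102 -> 246
  BK 11.3: (-7.13,18.485) -> (-2.534,28.809) [heading=246, draw]
  REPEAT 4 [
    -- iteration 1/4 --
    FD 3.2: (-2.534,28.809) -> (-3.836,25.885) [heading=246, draw]
    FD 4.2: (-3.836,25.885) -> (-5.544,22.048) [heading=246, draw]
    FD 6.6: (-5.544,22.048) -> (-8.228,16.019) [heading=246, draw]
    -- iteration 2/4 --
    FD 3.2: (-8.228,16.019) -> (-9.53,13.096) [heading=246, draw]
    FD 4.2: (-9.53,13.096) -> (-11.238,9.259) [heading=246, draw]
    FD 6.6: (-11.238,9.259) -> (-13.923,3.229) [heading=246, draw]
    -- iteration 3/4 --
    FD 3.2: (-13.923,3.229) -> (-15.224,0.306) [heading=246, draw]
    FD 4.2: (-15.224,0.306) -> (-16.933,-3.531) [heading=246, draw]
    FD 6.6: (-16.933,-3.531) -> (-19.617,-9.56) [heading=246, draw]
    -- iteration 4/4 --
    FD 3.2: (-19.617,-9.56) -> (-20.919,-12.484) [heading=246, draw]
    FD 4.2: (-20.919,-12.484) -> (-22.627,-16.321) [heading=246, draw]
    FD 6.6: (-22.627,-16.321) -> (-25.311,-22.35) [heading=246, draw]
  ]
]
FD 10.1: (-25.311,-22.35) -> (-29.419,-31.577) [heading=246, draw]
FD 12.8: (-29.419,-31.577) -> (-34.626,-43.27) [heading=246, draw]
FD 2.6: (-34.626,-43.27) -> (-35.683,-45.645) [heading=246, draw]
Final: pos=(-35.683,-45.645), heading=246, 56 segment(s) drawn
Segments drawn: 56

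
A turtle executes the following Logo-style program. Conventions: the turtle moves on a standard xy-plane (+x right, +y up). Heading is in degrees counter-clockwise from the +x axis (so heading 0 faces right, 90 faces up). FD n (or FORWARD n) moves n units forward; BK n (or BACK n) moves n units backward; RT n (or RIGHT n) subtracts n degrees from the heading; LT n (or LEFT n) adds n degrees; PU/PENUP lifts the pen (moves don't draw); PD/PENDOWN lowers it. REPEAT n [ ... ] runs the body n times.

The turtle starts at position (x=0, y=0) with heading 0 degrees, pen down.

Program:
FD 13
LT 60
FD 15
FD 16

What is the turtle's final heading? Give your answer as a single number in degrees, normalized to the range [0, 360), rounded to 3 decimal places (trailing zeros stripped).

Answer: 60

Derivation:
Executing turtle program step by step:
Start: pos=(0,0), heading=0, pen down
FD 13: (0,0) -> (13,0) [heading=0, draw]
LT 60: heading 0 -> 60
FD 15: (13,0) -> (20.5,12.99) [heading=60, draw]
FD 16: (20.5,12.99) -> (28.5,26.847) [heading=60, draw]
Final: pos=(28.5,26.847), heading=60, 3 segment(s) drawn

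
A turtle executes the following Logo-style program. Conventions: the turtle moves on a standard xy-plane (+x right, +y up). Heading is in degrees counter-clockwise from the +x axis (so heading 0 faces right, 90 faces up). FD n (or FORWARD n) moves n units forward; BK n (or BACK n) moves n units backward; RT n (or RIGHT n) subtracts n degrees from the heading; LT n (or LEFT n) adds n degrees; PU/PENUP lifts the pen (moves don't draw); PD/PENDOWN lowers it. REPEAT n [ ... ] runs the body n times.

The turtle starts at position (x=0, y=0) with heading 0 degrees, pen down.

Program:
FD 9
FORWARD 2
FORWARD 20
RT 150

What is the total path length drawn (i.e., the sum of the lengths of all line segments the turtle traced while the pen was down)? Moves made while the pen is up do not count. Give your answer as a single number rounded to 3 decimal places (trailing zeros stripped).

Executing turtle program step by step:
Start: pos=(0,0), heading=0, pen down
FD 9: (0,0) -> (9,0) [heading=0, draw]
FD 2: (9,0) -> (11,0) [heading=0, draw]
FD 20: (11,0) -> (31,0) [heading=0, draw]
RT 150: heading 0 -> 210
Final: pos=(31,0), heading=210, 3 segment(s) drawn

Segment lengths:
  seg 1: (0,0) -> (9,0), length = 9
  seg 2: (9,0) -> (11,0), length = 2
  seg 3: (11,0) -> (31,0), length = 20
Total = 31

Answer: 31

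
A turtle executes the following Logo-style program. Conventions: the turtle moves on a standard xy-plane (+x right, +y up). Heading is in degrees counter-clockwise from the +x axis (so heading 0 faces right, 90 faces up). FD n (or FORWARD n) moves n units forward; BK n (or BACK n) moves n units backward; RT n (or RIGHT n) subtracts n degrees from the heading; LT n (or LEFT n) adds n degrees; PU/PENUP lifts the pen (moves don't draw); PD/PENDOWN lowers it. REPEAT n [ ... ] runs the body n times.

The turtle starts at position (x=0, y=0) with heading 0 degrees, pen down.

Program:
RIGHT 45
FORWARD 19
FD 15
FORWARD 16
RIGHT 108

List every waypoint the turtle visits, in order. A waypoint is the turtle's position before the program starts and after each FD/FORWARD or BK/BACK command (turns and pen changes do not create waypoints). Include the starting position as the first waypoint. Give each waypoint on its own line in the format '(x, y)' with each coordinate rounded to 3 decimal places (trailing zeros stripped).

Answer: (0, 0)
(13.435, -13.435)
(24.042, -24.042)
(35.355, -35.355)

Derivation:
Executing turtle program step by step:
Start: pos=(0,0), heading=0, pen down
RT 45: heading 0 -> 315
FD 19: (0,0) -> (13.435,-13.435) [heading=315, draw]
FD 15: (13.435,-13.435) -> (24.042,-24.042) [heading=315, draw]
FD 16: (24.042,-24.042) -> (35.355,-35.355) [heading=315, draw]
RT 108: heading 315 -> 207
Final: pos=(35.355,-35.355), heading=207, 3 segment(s) drawn
Waypoints (4 total):
(0, 0)
(13.435, -13.435)
(24.042, -24.042)
(35.355, -35.355)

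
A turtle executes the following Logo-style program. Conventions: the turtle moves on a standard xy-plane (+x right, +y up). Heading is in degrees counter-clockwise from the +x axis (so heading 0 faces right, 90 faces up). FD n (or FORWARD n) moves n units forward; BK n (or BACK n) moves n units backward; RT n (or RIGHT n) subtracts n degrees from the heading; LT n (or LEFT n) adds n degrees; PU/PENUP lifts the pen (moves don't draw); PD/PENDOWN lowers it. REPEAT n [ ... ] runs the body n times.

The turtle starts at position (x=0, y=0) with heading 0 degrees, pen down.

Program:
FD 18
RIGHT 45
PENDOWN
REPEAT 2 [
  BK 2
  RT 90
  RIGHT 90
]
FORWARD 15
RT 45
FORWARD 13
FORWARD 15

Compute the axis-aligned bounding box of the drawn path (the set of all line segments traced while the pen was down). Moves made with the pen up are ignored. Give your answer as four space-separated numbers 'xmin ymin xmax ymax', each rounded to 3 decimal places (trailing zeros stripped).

Executing turtle program step by step:
Start: pos=(0,0), heading=0, pen down
FD 18: (0,0) -> (18,0) [heading=0, draw]
RT 45: heading 0 -> 315
PD: pen down
REPEAT 2 [
  -- iteration 1/2 --
  BK 2: (18,0) -> (16.586,1.414) [heading=315, draw]
  RT 90: heading 315 -> 225
  RT 90: heading 225 -> 135
  -- iteration 2/2 --
  BK 2: (16.586,1.414) -> (18,0) [heading=135, draw]
  RT 90: heading 135 -> 45
  RT 90: heading 45 -> 315
]
FD 15: (18,0) -> (28.607,-10.607) [heading=315, draw]
RT 45: heading 315 -> 270
FD 13: (28.607,-10.607) -> (28.607,-23.607) [heading=270, draw]
FD 15: (28.607,-23.607) -> (28.607,-38.607) [heading=270, draw]
Final: pos=(28.607,-38.607), heading=270, 6 segment(s) drawn

Segment endpoints: x in {0, 16.586, 18, 28.607, 28.607, 28.607}, y in {-38.607, -23.607, -10.607, 0, 1.414}
xmin=0, ymin=-38.607, xmax=28.607, ymax=1.414

Answer: 0 -38.607 28.607 1.414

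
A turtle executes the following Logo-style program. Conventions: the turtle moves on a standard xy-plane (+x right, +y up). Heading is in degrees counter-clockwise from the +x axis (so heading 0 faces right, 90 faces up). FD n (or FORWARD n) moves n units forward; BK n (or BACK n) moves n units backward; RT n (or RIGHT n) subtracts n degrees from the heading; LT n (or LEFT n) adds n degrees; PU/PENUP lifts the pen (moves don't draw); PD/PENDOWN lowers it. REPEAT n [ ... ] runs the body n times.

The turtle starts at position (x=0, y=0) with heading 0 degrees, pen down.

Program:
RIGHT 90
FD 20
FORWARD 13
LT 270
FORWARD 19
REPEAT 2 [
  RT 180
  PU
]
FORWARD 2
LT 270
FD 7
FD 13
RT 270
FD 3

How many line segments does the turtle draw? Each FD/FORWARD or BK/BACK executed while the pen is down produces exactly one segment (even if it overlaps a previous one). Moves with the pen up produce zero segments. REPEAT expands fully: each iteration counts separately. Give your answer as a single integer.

Executing turtle program step by step:
Start: pos=(0,0), heading=0, pen down
RT 90: heading 0 -> 270
FD 20: (0,0) -> (0,-20) [heading=270, draw]
FD 13: (0,-20) -> (0,-33) [heading=270, draw]
LT 270: heading 270 -> 180
FD 19: (0,-33) -> (-19,-33) [heading=180, draw]
REPEAT 2 [
  -- iteration 1/2 --
  RT 180: heading 180 -> 0
  PU: pen up
  -- iteration 2/2 --
  RT 180: heading 0 -> 180
  PU: pen up
]
FD 2: (-19,-33) -> (-21,-33) [heading=180, move]
LT 270: heading 180 -> 90
FD 7: (-21,-33) -> (-21,-26) [heading=90, move]
FD 13: (-21,-26) -> (-21,-13) [heading=90, move]
RT 270: heading 90 -> 180
FD 3: (-21,-13) -> (-24,-13) [heading=180, move]
Final: pos=(-24,-13), heading=180, 3 segment(s) drawn
Segments drawn: 3

Answer: 3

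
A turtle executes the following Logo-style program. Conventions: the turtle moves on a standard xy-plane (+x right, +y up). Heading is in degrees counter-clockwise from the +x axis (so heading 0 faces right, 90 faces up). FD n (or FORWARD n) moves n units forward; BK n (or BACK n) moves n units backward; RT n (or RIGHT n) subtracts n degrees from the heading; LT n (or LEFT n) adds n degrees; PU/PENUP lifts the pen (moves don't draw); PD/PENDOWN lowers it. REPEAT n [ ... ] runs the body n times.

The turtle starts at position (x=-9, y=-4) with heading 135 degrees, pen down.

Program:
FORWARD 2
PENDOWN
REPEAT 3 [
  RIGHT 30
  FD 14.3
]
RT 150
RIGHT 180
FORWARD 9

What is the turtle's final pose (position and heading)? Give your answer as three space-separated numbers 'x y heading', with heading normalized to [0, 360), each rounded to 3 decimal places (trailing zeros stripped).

Executing turtle program step by step:
Start: pos=(-9,-4), heading=135, pen down
FD 2: (-9,-4) -> (-10.414,-2.586) [heading=135, draw]
PD: pen down
REPEAT 3 [
  -- iteration 1/3 --
  RT 30: heading 135 -> 105
  FD 14.3: (-10.414,-2.586) -> (-14.115,11.227) [heading=105, draw]
  -- iteration 2/3 --
  RT 30: heading 105 -> 75
  FD 14.3: (-14.115,11.227) -> (-10.414,25.04) [heading=75, draw]
  -- iteration 3/3 --
  RT 30: heading 75 -> 45
  FD 14.3: (-10.414,25.04) -> (-0.303,35.151) [heading=45, draw]
]
RT 150: heading 45 -> 255
RT 180: heading 255 -> 75
FD 9: (-0.303,35.151) -> (2.027,43.845) [heading=75, draw]
Final: pos=(2.027,43.845), heading=75, 5 segment(s) drawn

Answer: 2.027 43.845 75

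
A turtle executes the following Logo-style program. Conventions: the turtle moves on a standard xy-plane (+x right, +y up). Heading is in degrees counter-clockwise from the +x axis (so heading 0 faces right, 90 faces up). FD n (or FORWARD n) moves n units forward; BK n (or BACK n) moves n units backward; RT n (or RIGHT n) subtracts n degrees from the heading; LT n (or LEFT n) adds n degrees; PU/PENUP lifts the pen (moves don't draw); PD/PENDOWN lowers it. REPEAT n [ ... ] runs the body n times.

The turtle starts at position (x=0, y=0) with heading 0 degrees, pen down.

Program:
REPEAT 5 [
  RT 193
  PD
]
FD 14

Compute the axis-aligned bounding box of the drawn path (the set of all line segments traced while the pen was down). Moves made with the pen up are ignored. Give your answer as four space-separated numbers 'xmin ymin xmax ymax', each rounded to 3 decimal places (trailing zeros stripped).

Answer: -5.917 0 0 12.688

Derivation:
Executing turtle program step by step:
Start: pos=(0,0), heading=0, pen down
REPEAT 5 [
  -- iteration 1/5 --
  RT 193: heading 0 -> 167
  PD: pen down
  -- iteration 2/5 --
  RT 193: heading 167 -> 334
  PD: pen down
  -- iteration 3/5 --
  RT 193: heading 334 -> 141
  PD: pen down
  -- iteration 4/5 --
  RT 193: heading 141 -> 308
  PD: pen down
  -- iteration 5/5 --
  RT 193: heading 308 -> 115
  PD: pen down
]
FD 14: (0,0) -> (-5.917,12.688) [heading=115, draw]
Final: pos=(-5.917,12.688), heading=115, 1 segment(s) drawn

Segment endpoints: x in {-5.917, 0}, y in {0, 12.688}
xmin=-5.917, ymin=0, xmax=0, ymax=12.688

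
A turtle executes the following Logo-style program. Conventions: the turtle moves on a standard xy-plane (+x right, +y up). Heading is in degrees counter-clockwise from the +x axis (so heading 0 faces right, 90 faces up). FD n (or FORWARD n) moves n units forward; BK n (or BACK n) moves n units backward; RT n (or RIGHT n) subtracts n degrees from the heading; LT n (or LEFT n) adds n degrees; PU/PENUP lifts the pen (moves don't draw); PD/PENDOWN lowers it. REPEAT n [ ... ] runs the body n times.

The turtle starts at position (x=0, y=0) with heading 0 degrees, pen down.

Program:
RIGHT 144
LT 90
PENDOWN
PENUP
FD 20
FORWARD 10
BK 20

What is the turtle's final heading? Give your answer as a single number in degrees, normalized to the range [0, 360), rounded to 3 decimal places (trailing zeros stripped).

Executing turtle program step by step:
Start: pos=(0,0), heading=0, pen down
RT 144: heading 0 -> 216
LT 90: heading 216 -> 306
PD: pen down
PU: pen up
FD 20: (0,0) -> (11.756,-16.18) [heading=306, move]
FD 10: (11.756,-16.18) -> (17.634,-24.271) [heading=306, move]
BK 20: (17.634,-24.271) -> (5.878,-8.09) [heading=306, move]
Final: pos=(5.878,-8.09), heading=306, 0 segment(s) drawn

Answer: 306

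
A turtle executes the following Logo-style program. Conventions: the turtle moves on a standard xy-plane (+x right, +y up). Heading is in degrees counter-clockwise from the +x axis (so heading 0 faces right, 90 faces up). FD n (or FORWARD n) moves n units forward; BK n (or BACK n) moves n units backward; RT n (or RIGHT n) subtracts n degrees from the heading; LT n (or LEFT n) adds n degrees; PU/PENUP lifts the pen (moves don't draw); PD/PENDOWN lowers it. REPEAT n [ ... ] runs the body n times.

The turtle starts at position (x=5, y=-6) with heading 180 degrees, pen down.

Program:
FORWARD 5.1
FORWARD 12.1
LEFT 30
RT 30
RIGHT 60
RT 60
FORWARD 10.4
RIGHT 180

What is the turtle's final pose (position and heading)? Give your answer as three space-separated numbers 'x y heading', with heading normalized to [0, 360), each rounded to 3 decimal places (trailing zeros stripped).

Executing turtle program step by step:
Start: pos=(5,-6), heading=180, pen down
FD 5.1: (5,-6) -> (-0.1,-6) [heading=180, draw]
FD 12.1: (-0.1,-6) -> (-12.2,-6) [heading=180, draw]
LT 30: heading 180 -> 210
RT 30: heading 210 -> 180
RT 60: heading 180 -> 120
RT 60: heading 120 -> 60
FD 10.4: (-12.2,-6) -> (-7,3.007) [heading=60, draw]
RT 180: heading 60 -> 240
Final: pos=(-7,3.007), heading=240, 3 segment(s) drawn

Answer: -7 3.007 240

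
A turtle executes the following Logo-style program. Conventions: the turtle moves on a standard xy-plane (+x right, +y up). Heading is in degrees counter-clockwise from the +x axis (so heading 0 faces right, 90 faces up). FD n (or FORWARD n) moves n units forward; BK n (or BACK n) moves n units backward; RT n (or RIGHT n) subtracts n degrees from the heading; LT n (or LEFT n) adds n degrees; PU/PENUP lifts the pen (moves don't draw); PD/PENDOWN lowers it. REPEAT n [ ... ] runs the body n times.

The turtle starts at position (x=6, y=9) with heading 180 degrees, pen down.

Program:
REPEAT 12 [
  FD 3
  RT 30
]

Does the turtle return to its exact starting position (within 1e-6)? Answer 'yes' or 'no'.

Answer: yes

Derivation:
Executing turtle program step by step:
Start: pos=(6,9), heading=180, pen down
REPEAT 12 [
  -- iteration 1/12 --
  FD 3: (6,9) -> (3,9) [heading=180, draw]
  RT 30: heading 180 -> 150
  -- iteration 2/12 --
  FD 3: (3,9) -> (0.402,10.5) [heading=150, draw]
  RT 30: heading 150 -> 120
  -- iteration 3/12 --
  FD 3: (0.402,10.5) -> (-1.098,13.098) [heading=120, draw]
  RT 30: heading 120 -> 90
  -- iteration 4/12 --
  FD 3: (-1.098,13.098) -> (-1.098,16.098) [heading=90, draw]
  RT 30: heading 90 -> 60
  -- iteration 5/12 --
  FD 3: (-1.098,16.098) -> (0.402,18.696) [heading=60, draw]
  RT 30: heading 60 -> 30
  -- iteration 6/12 --
  FD 3: (0.402,18.696) -> (3,20.196) [heading=30, draw]
  RT 30: heading 30 -> 0
  -- iteration 7/12 --
  FD 3: (3,20.196) -> (6,20.196) [heading=0, draw]
  RT 30: heading 0 -> 330
  -- iteration 8/12 --
  FD 3: (6,20.196) -> (8.598,18.696) [heading=330, draw]
  RT 30: heading 330 -> 300
  -- iteration 9/12 --
  FD 3: (8.598,18.696) -> (10.098,16.098) [heading=300, draw]
  RT 30: heading 300 -> 270
  -- iteration 10/12 --
  FD 3: (10.098,16.098) -> (10.098,13.098) [heading=270, draw]
  RT 30: heading 270 -> 240
  -- iteration 11/12 --
  FD 3: (10.098,13.098) -> (8.598,10.5) [heading=240, draw]
  RT 30: heading 240 -> 210
  -- iteration 12/12 --
  FD 3: (8.598,10.5) -> (6,9) [heading=210, draw]
  RT 30: heading 210 -> 180
]
Final: pos=(6,9), heading=180, 12 segment(s) drawn

Start position: (6, 9)
Final position: (6, 9)
Distance = 0; < 1e-6 -> CLOSED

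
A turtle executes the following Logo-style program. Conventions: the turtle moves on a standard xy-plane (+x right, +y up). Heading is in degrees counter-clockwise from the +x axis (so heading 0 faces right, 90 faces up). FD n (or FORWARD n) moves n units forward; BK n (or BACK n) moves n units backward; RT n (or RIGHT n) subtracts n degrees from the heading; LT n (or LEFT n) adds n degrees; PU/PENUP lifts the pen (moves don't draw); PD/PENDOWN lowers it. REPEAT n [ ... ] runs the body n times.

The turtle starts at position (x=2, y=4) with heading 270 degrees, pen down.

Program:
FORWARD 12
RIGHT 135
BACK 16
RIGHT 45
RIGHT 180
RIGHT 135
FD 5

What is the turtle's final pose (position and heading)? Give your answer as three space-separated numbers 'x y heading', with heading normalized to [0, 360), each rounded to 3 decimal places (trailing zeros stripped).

Executing turtle program step by step:
Start: pos=(2,4), heading=270, pen down
FD 12: (2,4) -> (2,-8) [heading=270, draw]
RT 135: heading 270 -> 135
BK 16: (2,-8) -> (13.314,-19.314) [heading=135, draw]
RT 45: heading 135 -> 90
RT 180: heading 90 -> 270
RT 135: heading 270 -> 135
FD 5: (13.314,-19.314) -> (9.778,-15.778) [heading=135, draw]
Final: pos=(9.778,-15.778), heading=135, 3 segment(s) drawn

Answer: 9.778 -15.778 135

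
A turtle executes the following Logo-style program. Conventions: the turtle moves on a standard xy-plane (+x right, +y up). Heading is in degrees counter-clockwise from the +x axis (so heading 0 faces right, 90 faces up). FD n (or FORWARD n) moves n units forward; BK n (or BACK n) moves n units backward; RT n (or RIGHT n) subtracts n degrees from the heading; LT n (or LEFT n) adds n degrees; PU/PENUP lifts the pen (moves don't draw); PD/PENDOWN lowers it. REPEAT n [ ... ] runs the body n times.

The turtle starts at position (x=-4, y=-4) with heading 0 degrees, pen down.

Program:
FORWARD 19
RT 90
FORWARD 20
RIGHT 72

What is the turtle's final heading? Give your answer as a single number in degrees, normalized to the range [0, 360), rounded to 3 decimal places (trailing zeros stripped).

Executing turtle program step by step:
Start: pos=(-4,-4), heading=0, pen down
FD 19: (-4,-4) -> (15,-4) [heading=0, draw]
RT 90: heading 0 -> 270
FD 20: (15,-4) -> (15,-24) [heading=270, draw]
RT 72: heading 270 -> 198
Final: pos=(15,-24), heading=198, 2 segment(s) drawn

Answer: 198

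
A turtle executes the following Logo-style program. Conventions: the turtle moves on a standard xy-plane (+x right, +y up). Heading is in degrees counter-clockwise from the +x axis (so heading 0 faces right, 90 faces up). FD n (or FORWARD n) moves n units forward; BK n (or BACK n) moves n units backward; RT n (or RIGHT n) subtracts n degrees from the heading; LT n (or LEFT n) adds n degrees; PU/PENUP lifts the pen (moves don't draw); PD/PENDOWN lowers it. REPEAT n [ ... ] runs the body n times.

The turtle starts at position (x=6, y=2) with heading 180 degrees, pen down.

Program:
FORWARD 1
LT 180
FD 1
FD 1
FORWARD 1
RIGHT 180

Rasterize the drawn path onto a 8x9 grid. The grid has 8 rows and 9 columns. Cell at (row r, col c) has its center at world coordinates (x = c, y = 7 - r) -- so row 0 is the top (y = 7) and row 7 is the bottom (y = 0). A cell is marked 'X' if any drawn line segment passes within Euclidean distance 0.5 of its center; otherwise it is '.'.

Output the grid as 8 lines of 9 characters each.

Segment 0: (6,2) -> (5,2)
Segment 1: (5,2) -> (6,2)
Segment 2: (6,2) -> (7,2)
Segment 3: (7,2) -> (8,2)

Answer: .........
.........
.........
.........
.........
.....XXXX
.........
.........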